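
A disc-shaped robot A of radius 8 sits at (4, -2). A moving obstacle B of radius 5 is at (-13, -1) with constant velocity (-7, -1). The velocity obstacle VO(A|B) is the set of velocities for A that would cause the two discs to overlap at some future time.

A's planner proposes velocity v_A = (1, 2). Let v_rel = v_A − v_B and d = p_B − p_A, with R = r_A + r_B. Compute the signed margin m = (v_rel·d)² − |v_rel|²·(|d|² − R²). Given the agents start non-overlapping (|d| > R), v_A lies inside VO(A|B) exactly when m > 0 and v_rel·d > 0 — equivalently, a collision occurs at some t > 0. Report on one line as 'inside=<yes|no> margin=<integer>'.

d = (-17, 1),  |d|² = 290;  R = 8+5 = 13,  c = 290−13² = 121
v_rel = (8, 3),  |v_rel|² = 73;  v_rel·d = (8)·(-17) + (3)·(1) = -133
73·t² + 266·t + 121 = 0  ⇒  m = (-133)² − 73·121 = 8856
m = 8856 > 0,  v_rel·d = -133 < 0  ⇒  outside

inside=no margin=8856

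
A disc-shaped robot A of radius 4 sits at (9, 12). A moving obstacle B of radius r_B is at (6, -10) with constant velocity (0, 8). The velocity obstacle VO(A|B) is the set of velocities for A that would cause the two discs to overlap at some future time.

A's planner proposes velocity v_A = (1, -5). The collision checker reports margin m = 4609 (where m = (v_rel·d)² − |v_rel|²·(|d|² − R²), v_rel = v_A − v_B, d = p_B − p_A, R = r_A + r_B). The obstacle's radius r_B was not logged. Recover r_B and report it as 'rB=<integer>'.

m = 4609
d = (-3, -22);  v_rel = (1, -13),  |v_rel|² = 170
v_rel×d = (1)·(-22) − (-13)·(-3) = -61
since m = R²·170 − (-61)²:  R² = (3721 + 4609) / 170 = 49
R = √49 = 7  ⇒  r_B = 7 − 4 = 3

rB=3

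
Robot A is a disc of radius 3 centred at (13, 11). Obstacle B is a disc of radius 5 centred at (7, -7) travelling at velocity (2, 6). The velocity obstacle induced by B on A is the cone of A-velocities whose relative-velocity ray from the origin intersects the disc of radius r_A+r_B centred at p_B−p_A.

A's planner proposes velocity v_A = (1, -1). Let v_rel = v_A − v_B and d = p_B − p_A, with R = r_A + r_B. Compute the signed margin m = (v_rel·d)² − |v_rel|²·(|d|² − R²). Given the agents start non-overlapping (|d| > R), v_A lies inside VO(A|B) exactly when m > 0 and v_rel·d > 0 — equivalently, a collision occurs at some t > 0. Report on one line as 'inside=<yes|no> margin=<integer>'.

d = (-6, -18),  |d|² = 360;  R = 3+5 = 8,  c = 360−8² = 296
v_rel = (-1, -7),  |v_rel|² = 50;  v_rel·d = (-1)·(-6) + (-7)·(-18) = 132
50·t² − 264·t + 296 = 0  ⇒  m = 132² − 50·296 = 2624
m = 2624 > 0,  v_rel·d = 132 > 0  ⇒  inside

inside=yes margin=2624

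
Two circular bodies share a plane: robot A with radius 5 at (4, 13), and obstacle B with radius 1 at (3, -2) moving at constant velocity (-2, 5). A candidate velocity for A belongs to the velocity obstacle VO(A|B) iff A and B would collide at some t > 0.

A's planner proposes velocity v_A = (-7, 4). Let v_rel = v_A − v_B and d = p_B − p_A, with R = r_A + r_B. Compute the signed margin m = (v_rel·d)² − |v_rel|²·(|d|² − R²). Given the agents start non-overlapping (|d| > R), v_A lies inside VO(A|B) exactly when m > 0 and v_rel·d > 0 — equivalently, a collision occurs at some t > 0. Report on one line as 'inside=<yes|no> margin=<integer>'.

d = (-1, -15),  |d|² = 226;  R = 5+1 = 6,  c = 226−6² = 190
v_rel = (-5, -1),  |v_rel|² = 26;  v_rel·d = (-5)·(-1) + (-1)·(-15) = 20
26·t² − 40·t + 190 = 0  ⇒  m = 20² − 26·190 = -4540
m = -4540 < 0,  v_rel·d = 20 > 0  ⇒  outside

inside=no margin=-4540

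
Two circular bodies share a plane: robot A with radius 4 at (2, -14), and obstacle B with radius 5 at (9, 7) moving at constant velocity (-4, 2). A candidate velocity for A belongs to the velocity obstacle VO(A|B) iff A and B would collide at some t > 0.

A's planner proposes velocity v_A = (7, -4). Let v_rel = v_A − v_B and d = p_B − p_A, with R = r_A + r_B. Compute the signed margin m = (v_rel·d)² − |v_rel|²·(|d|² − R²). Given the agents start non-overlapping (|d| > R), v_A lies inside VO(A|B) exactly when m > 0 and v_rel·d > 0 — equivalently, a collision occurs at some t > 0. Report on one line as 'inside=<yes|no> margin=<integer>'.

d = (7, 21),  |d|² = 490;  R = 4+5 = 9,  c = 490−9² = 409
v_rel = (11, -6),  |v_rel|² = 157;  v_rel·d = (11)·(7) + (-6)·(21) = -49
157·t² + 98·t + 409 = 0  ⇒  m = (-49)² − 157·409 = -61812
m = -61812 < 0,  v_rel·d = -49 < 0  ⇒  outside

inside=no margin=-61812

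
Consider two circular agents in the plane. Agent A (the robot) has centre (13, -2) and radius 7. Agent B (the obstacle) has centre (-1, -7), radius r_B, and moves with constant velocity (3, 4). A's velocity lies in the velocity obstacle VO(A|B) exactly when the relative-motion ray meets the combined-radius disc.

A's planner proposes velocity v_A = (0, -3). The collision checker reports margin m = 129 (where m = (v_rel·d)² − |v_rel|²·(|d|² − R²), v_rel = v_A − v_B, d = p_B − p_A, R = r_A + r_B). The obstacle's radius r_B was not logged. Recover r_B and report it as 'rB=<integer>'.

m = 129
d = (-14, -5);  v_rel = (-3, -7),  |v_rel|² = 58
v_rel×d = (-3)·(-5) − (-7)·(-14) = -83
since m = R²·58 − (-83)²:  R² = (6889 + 129) / 58 = 121
R = √121 = 11  ⇒  r_B = 11 − 7 = 4

rB=4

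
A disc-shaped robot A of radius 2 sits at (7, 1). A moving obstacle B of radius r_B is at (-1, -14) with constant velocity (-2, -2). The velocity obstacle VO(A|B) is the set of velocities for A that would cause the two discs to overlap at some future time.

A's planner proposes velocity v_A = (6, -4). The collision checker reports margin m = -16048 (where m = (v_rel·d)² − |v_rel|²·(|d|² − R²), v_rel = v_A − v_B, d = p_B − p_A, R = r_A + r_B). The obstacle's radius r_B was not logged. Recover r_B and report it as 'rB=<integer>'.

m = -16048
d = (-8, -15);  v_rel = (8, -2),  |v_rel|² = 68
v_rel×d = (8)·(-15) − (-2)·(-8) = -136
since m = R²·68 − (-136)²:  R² = (18496 + -16048) / 68 = 36
R = √36 = 6  ⇒  r_B = 6 − 2 = 4

rB=4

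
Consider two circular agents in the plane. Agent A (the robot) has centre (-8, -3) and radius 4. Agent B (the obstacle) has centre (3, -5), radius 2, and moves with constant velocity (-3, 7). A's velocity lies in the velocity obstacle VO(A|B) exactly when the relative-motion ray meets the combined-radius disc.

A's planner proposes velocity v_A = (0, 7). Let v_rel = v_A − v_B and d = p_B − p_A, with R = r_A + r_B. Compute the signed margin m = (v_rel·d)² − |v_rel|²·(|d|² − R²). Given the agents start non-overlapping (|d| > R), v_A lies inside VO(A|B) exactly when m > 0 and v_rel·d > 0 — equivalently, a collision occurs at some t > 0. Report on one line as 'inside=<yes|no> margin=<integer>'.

d = (11, -2),  |d|² = 125;  R = 4+2 = 6,  c = 125−6² = 89
v_rel = (3, 0),  |v_rel|² = 9;  v_rel·d = (3)·(11) + (0)·(-2) = 33
9·t² − 66·t + 89 = 0  ⇒  m = 33² − 9·89 = 288
m = 288 > 0,  v_rel·d = 33 > 0  ⇒  inside

inside=yes margin=288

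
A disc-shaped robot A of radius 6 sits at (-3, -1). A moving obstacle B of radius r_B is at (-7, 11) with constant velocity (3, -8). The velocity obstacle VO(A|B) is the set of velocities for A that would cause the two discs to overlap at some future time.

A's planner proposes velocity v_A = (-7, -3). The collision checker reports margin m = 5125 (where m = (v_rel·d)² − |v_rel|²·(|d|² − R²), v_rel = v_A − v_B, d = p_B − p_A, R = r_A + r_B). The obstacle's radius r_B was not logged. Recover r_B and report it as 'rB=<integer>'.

m = 5125
d = (-4, 12);  v_rel = (-10, 5),  |v_rel|² = 125
v_rel×d = (-10)·(12) − (5)·(-4) = -100
since m = R²·125 − (-100)²:  R² = (10000 + 5125) / 125 = 121
R = √121 = 11  ⇒  r_B = 11 − 6 = 5

rB=5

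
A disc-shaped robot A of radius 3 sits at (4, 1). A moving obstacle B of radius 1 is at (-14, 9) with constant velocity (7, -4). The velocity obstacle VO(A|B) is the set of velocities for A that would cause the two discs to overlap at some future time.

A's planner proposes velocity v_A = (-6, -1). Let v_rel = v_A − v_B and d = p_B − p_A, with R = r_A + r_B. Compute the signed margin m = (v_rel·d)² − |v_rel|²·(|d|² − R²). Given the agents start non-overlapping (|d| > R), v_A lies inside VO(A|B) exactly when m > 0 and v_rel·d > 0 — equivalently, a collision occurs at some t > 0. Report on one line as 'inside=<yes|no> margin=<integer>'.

d = (-18, 8),  |d|² = 388;  R = 3+1 = 4,  c = 388−4² = 372
v_rel = (-13, 3),  |v_rel|² = 178;  v_rel·d = (-13)·(-18) + (3)·(8) = 258
178·t² − 516·t + 372 = 0  ⇒  m = 258² − 178·372 = 348
m = 348 > 0,  v_rel·d = 258 > 0  ⇒  inside

inside=yes margin=348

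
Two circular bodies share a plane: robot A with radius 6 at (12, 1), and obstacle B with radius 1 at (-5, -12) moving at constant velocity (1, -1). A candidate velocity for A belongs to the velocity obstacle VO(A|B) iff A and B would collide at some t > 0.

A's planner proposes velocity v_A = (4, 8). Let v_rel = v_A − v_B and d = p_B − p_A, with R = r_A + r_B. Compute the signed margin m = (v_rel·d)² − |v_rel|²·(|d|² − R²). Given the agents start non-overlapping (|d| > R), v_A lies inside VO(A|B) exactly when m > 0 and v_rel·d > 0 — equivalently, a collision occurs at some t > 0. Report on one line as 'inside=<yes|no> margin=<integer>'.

d = (-17, -13),  |d|² = 458;  R = 6+1 = 7,  c = 458−7² = 409
v_rel = (3, 9),  |v_rel|² = 90;  v_rel·d = (3)·(-17) + (9)·(-13) = -168
90·t² + 336·t + 409 = 0  ⇒  m = (-168)² − 90·409 = -8586
m = -8586 < 0,  v_rel·d = -168 < 0  ⇒  outside

inside=no margin=-8586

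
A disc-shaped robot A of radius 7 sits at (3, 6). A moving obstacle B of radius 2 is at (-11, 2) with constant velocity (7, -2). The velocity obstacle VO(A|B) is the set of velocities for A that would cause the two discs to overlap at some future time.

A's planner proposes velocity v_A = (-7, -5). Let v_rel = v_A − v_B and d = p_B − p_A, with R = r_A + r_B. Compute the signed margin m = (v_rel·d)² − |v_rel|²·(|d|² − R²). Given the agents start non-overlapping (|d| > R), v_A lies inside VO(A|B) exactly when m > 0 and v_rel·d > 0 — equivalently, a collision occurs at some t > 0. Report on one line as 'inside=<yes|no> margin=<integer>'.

d = (-14, -4),  |d|² = 212;  R = 7+2 = 9,  c = 212−9² = 131
v_rel = (-14, -3),  |v_rel|² = 205;  v_rel·d = (-14)·(-14) + (-3)·(-4) = 208
205·t² − 416·t + 131 = 0  ⇒  m = 208² − 205·131 = 16409
m = 16409 > 0,  v_rel·d = 208 > 0  ⇒  inside

inside=yes margin=16409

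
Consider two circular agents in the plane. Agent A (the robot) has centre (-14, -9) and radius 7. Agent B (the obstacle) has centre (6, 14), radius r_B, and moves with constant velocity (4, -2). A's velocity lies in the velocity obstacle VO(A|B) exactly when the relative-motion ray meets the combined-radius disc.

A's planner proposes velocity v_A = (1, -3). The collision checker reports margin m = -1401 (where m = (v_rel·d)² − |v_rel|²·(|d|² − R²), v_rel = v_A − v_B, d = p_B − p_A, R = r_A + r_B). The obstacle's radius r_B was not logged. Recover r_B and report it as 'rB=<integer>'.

m = -1401
d = (20, 23);  v_rel = (-3, -1),  |v_rel|² = 10
v_rel×d = (-3)·(23) − (-1)·(20) = -49
since m = R²·10 − (-49)²:  R² = (2401 + -1401) / 10 = 100
R = √100 = 10  ⇒  r_B = 10 − 7 = 3

rB=3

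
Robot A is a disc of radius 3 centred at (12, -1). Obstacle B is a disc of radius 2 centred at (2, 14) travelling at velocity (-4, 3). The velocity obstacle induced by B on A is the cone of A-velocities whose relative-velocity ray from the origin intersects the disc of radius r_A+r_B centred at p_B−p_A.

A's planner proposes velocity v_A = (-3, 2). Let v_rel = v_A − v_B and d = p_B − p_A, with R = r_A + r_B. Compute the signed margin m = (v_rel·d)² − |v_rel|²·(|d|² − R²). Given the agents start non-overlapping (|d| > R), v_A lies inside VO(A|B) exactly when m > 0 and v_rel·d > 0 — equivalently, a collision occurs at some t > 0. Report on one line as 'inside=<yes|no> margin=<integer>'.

d = (-10, 15),  |d|² = 325;  R = 3+2 = 5,  c = 325−5² = 300
v_rel = (1, -1),  |v_rel|² = 2;  v_rel·d = (1)·(-10) + (-1)·(15) = -25
2·t² + 50·t + 300 = 0  ⇒  m = (-25)² − 2·300 = 25
m = 25 > 0,  v_rel·d = -25 < 0  ⇒  outside

inside=no margin=25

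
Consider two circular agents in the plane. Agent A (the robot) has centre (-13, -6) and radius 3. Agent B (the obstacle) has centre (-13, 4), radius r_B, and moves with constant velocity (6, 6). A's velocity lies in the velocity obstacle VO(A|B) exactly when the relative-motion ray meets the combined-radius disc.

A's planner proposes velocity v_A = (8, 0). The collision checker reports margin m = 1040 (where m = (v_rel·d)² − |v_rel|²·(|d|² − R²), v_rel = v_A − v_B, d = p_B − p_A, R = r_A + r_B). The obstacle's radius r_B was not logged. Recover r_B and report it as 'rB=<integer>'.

m = 1040
d = (0, 10);  v_rel = (2, -6),  |v_rel|² = 40
v_rel×d = (2)·(10) − (-6)·(0) = 20
since m = R²·40 − 20²:  R² = (400 + 1040) / 40 = 36
R = √36 = 6  ⇒  r_B = 6 − 3 = 3

rB=3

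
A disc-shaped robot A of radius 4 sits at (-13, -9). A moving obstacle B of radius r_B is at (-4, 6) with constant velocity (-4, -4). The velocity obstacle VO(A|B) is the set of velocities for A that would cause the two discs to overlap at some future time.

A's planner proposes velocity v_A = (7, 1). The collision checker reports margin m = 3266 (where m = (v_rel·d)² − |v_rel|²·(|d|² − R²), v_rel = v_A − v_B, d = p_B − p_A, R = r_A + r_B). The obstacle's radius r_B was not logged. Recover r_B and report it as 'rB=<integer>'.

m = 3266
d = (9, 15);  v_rel = (11, 5),  |v_rel|² = 146
v_rel×d = (11)·(15) − (5)·(9) = 120
since m = R²·146 − 120²:  R² = (14400 + 3266) / 146 = 121
R = √121 = 11  ⇒  r_B = 11 − 4 = 7

rB=7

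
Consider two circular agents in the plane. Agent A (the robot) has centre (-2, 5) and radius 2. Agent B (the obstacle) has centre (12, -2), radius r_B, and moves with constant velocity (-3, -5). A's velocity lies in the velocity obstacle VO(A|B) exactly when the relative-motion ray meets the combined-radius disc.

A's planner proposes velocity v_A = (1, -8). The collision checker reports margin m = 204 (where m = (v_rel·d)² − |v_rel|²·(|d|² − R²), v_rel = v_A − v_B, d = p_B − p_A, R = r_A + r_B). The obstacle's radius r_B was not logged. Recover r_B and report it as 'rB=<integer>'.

m = 204
d = (14, -7);  v_rel = (4, -3),  |v_rel|² = 25
v_rel×d = (4)·(-7) − (-3)·(14) = 14
since m = R²·25 − 14²:  R² = (196 + 204) / 25 = 16
R = √16 = 4  ⇒  r_B = 4 − 2 = 2

rB=2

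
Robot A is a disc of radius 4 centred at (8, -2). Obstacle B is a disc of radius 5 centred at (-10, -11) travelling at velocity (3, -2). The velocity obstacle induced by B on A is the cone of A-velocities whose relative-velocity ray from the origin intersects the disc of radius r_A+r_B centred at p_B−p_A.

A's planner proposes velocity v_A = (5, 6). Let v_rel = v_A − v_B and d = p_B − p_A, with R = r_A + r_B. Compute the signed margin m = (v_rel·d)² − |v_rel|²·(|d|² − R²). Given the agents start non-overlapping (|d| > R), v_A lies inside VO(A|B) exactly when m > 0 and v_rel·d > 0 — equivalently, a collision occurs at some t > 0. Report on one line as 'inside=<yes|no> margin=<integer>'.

d = (-18, -9),  |d|² = 405;  R = 4+5 = 9,  c = 405−9² = 324
v_rel = (2, 8),  |v_rel|² = 68;  v_rel·d = (2)·(-18) + (8)·(-9) = -108
68·t² + 216·t + 324 = 0  ⇒  m = (-108)² − 68·324 = -10368
m = -10368 < 0,  v_rel·d = -108 < 0  ⇒  outside

inside=no margin=-10368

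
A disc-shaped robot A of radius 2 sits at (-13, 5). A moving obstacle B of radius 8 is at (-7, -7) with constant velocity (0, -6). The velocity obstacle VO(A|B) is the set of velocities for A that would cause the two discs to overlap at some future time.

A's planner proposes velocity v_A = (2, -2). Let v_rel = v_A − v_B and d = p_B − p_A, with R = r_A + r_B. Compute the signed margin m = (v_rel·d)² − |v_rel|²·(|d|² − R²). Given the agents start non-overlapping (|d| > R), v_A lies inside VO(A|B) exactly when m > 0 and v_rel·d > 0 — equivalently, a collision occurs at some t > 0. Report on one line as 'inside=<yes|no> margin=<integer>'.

d = (6, -12),  |d|² = 180;  R = 2+8 = 10,  c = 180−10² = 80
v_rel = (2, 4),  |v_rel|² = 20;  v_rel·d = (2)·(6) + (4)·(-12) = -36
20·t² + 72·t + 80 = 0  ⇒  m = (-36)² − 20·80 = -304
m = -304 < 0,  v_rel·d = -36 < 0  ⇒  outside

inside=no margin=-304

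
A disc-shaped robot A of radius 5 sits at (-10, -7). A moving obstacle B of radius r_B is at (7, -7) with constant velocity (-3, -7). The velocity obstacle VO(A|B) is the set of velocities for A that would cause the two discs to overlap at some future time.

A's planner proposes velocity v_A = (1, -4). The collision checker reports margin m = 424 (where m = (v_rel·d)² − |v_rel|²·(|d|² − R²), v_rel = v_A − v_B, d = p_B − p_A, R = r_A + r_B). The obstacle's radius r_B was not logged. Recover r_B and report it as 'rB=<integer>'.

m = 424
d = (17, 0);  v_rel = (4, 3),  |v_rel|² = 25
v_rel×d = (4)·(0) − (3)·(17) = -51
since m = R²·25 − (-51)²:  R² = (2601 + 424) / 25 = 121
R = √121 = 11  ⇒  r_B = 11 − 5 = 6

rB=6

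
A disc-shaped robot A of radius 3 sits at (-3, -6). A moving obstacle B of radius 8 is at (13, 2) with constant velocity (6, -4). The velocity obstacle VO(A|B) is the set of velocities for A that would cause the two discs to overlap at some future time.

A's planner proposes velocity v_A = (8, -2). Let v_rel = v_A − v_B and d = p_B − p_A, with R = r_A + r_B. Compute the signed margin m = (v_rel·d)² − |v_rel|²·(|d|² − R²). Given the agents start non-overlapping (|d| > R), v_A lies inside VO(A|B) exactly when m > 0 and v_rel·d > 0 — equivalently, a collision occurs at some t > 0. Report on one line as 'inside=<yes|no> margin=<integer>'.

d = (16, 8),  |d|² = 320;  R = 3+8 = 11,  c = 320−11² = 199
v_rel = (2, 2),  |v_rel|² = 8;  v_rel·d = (2)·(16) + (2)·(8) = 48
8·t² − 96·t + 199 = 0  ⇒  m = 48² − 8·199 = 712
m = 712 > 0,  v_rel·d = 48 > 0  ⇒  inside

inside=yes margin=712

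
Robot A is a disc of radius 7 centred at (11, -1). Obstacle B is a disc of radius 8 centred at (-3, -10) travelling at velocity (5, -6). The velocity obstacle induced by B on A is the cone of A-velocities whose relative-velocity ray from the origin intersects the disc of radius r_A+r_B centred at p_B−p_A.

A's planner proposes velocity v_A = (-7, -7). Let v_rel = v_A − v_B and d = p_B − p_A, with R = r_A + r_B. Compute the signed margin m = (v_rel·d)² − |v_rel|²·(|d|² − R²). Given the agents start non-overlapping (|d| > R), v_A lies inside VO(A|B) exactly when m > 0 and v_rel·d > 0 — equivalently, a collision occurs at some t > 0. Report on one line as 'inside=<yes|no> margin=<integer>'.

d = (-14, -9),  |d|² = 277;  R = 7+8 = 15,  c = 277−15² = 52
v_rel = (-12, -1),  |v_rel|² = 145;  v_rel·d = (-12)·(-14) + (-1)·(-9) = 177
145·t² − 354·t + 52 = 0  ⇒  m = 177² − 145·52 = 23789
m = 23789 > 0,  v_rel·d = 177 > 0  ⇒  inside

inside=yes margin=23789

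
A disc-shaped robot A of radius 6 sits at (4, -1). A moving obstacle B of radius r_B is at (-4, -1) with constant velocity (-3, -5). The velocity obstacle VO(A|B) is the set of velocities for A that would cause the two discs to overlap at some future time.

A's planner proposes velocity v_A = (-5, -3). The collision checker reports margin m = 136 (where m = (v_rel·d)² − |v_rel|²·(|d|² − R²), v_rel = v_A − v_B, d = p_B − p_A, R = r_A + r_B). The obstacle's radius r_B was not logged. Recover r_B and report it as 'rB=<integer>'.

m = 136
d = (-8, 0);  v_rel = (-2, 2),  |v_rel|² = 8
v_rel×d = (-2)·(0) − (2)·(-8) = 16
since m = R²·8 − 16²:  R² = (256 + 136) / 8 = 49
R = √49 = 7  ⇒  r_B = 7 − 6 = 1

rB=1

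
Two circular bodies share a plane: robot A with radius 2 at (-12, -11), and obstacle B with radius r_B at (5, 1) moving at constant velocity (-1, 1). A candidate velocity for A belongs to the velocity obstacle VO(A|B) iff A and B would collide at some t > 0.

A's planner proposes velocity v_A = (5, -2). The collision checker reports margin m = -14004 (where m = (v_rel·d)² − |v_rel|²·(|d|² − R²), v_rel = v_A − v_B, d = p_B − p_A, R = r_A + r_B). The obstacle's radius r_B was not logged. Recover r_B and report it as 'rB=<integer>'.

m = -14004
d = (17, 12);  v_rel = (6, -3),  |v_rel|² = 45
v_rel×d = (6)·(12) − (-3)·(17) = 123
since m = R²·45 − 123²:  R² = (15129 + -14004) / 45 = 25
R = √25 = 5  ⇒  r_B = 5 − 2 = 3

rB=3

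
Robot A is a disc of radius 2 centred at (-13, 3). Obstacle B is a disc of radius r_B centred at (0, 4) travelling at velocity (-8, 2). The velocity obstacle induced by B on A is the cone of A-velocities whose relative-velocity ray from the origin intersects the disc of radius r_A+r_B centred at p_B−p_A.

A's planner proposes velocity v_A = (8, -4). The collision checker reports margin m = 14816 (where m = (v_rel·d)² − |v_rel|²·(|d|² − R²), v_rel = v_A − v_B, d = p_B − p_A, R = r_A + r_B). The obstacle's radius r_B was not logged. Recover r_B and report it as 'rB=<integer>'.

m = 14816
d = (13, 1);  v_rel = (16, -6),  |v_rel|² = 292
v_rel×d = (16)·(1) − (-6)·(13) = 94
since m = R²·292 − 94²:  R² = (8836 + 14816) / 292 = 81
R = √81 = 9  ⇒  r_B = 9 − 2 = 7

rB=7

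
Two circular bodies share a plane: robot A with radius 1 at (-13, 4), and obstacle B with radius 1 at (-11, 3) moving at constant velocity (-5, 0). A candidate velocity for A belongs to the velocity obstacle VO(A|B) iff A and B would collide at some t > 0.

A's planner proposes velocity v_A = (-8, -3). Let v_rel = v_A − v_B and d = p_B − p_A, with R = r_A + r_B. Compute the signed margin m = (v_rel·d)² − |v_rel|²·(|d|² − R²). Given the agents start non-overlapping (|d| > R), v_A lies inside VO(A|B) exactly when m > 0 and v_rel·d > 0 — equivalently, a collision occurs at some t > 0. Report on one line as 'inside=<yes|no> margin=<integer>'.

d = (2, -1),  |d|² = 5;  R = 1+1 = 2,  c = 5−2² = 1
v_rel = (-3, -3),  |v_rel|² = 18;  v_rel·d = (-3)·(2) + (-3)·(-1) = -3
18·t² + 6·t + 1 = 0  ⇒  m = (-3)² − 18·1 = -9
m = -9 < 0,  v_rel·d = -3 < 0  ⇒  outside

inside=no margin=-9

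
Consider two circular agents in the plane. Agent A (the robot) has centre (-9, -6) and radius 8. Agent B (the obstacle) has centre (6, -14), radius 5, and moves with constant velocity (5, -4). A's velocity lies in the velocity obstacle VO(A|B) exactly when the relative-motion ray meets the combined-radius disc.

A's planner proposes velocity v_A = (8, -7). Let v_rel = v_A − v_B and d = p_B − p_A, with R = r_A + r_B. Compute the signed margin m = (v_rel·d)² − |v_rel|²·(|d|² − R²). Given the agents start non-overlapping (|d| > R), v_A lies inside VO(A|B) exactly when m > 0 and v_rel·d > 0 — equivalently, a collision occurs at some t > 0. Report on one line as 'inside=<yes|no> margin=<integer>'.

d = (15, -8),  |d|² = 289;  R = 8+5 = 13,  c = 289−13² = 120
v_rel = (3, -3),  |v_rel|² = 18;  v_rel·d = (3)·(15) + (-3)·(-8) = 69
18·t² − 138·t + 120 = 0  ⇒  m = 69² − 18·120 = 2601
m = 2601 > 0,  v_rel·d = 69 > 0  ⇒  inside

inside=yes margin=2601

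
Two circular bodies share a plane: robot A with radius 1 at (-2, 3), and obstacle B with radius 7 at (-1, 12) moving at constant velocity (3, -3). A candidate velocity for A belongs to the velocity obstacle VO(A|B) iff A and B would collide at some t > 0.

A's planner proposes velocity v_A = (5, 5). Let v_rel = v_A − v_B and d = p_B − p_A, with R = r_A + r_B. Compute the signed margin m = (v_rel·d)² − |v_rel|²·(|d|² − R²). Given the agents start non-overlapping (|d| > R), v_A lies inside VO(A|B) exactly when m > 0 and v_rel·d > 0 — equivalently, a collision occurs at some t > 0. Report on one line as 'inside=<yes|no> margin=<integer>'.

d = (1, 9),  |d|² = 82;  R = 1+7 = 8,  c = 82−8² = 18
v_rel = (2, 8),  |v_rel|² = 68;  v_rel·d = (2)·(1) + (8)·(9) = 74
68·t² − 148·t + 18 = 0  ⇒  m = 74² − 68·18 = 4252
m = 4252 > 0,  v_rel·d = 74 > 0  ⇒  inside

inside=yes margin=4252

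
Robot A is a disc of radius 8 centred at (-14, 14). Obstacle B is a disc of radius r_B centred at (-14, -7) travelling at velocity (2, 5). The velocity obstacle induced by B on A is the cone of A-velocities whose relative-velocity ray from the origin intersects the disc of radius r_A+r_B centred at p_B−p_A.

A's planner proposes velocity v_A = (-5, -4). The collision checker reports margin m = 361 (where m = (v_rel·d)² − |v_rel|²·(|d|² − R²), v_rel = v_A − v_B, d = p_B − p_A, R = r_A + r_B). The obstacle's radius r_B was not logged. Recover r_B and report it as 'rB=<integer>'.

m = 361
d = (0, -21);  v_rel = (-7, -9),  |v_rel|² = 130
v_rel×d = (-7)·(-21) − (-9)·(0) = 147
since m = R²·130 − 147²:  R² = (21609 + 361) / 130 = 169
R = √169 = 13  ⇒  r_B = 13 − 8 = 5

rB=5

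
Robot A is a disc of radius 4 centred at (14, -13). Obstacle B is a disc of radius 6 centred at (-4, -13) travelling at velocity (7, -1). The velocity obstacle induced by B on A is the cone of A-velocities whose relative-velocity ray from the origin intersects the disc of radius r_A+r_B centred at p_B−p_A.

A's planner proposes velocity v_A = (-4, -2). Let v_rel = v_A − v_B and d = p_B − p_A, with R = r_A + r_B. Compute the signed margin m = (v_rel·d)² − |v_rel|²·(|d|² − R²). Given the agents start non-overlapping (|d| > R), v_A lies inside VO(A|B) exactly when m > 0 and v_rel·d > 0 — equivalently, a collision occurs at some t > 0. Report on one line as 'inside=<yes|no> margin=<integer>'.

d = (-18, 0),  |d|² = 324;  R = 4+6 = 10,  c = 324−10² = 224
v_rel = (-11, -1),  |v_rel|² = 122;  v_rel·d = (-11)·(-18) + (-1)·(0) = 198
122·t² − 396·t + 224 = 0  ⇒  m = 198² − 122·224 = 11876
m = 11876 > 0,  v_rel·d = 198 > 0  ⇒  inside

inside=yes margin=11876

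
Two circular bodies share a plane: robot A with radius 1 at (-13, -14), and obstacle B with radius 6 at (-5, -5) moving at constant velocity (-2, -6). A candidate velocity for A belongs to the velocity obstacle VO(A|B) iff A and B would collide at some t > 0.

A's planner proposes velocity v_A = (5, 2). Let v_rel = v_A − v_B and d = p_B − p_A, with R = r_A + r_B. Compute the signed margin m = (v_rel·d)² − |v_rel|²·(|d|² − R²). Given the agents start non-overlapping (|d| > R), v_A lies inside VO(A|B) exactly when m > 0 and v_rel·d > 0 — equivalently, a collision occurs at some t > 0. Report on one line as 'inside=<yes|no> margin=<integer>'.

d = (8, 9),  |d|² = 145;  R = 1+6 = 7,  c = 145−7² = 96
v_rel = (7, 8),  |v_rel|² = 113;  v_rel·d = (7)·(8) + (8)·(9) = 128
113·t² − 256·t + 96 = 0  ⇒  m = 128² − 113·96 = 5536
m = 5536 > 0,  v_rel·d = 128 > 0  ⇒  inside

inside=yes margin=5536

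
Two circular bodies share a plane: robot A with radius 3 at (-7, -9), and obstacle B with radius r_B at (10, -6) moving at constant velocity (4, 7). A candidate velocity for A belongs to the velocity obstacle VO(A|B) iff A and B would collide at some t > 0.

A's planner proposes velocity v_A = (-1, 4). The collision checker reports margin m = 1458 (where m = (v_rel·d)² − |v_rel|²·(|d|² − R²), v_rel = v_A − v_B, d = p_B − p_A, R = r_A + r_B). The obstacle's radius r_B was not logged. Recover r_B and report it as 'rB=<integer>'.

m = 1458
d = (17, 3);  v_rel = (-5, -3),  |v_rel|² = 34
v_rel×d = (-5)·(3) − (-3)·(17) = 36
since m = R²·34 − 36²:  R² = (1296 + 1458) / 34 = 81
R = √81 = 9  ⇒  r_B = 9 − 3 = 6

rB=6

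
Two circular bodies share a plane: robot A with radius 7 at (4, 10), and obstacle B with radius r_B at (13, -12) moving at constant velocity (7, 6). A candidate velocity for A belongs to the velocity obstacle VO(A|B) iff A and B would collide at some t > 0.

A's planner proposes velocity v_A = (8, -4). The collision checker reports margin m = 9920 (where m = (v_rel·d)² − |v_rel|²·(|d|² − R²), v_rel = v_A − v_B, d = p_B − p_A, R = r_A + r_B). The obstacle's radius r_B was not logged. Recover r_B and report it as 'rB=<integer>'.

m = 9920
d = (9, -22);  v_rel = (1, -10),  |v_rel|² = 101
v_rel×d = (1)·(-22) − (-10)·(9) = 68
since m = R²·101 − 68²:  R² = (4624 + 9920) / 101 = 144
R = √144 = 12  ⇒  r_B = 12 − 7 = 5

rB=5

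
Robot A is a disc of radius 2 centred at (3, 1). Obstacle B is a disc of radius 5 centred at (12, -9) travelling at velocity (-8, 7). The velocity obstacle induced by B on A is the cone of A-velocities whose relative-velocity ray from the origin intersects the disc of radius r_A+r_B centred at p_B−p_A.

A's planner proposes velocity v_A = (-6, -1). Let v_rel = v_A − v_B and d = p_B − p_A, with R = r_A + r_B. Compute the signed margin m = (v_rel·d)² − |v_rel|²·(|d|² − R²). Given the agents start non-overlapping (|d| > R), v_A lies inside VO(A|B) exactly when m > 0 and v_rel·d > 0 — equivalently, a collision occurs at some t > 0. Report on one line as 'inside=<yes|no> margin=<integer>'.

d = (9, -10),  |d|² = 181;  R = 2+5 = 7,  c = 181−7² = 132
v_rel = (2, -8),  |v_rel|² = 68;  v_rel·d = (2)·(9) + (-8)·(-10) = 98
68·t² − 196·t + 132 = 0  ⇒  m = 98² − 68·132 = 628
m = 628 > 0,  v_rel·d = 98 > 0  ⇒  inside

inside=yes margin=628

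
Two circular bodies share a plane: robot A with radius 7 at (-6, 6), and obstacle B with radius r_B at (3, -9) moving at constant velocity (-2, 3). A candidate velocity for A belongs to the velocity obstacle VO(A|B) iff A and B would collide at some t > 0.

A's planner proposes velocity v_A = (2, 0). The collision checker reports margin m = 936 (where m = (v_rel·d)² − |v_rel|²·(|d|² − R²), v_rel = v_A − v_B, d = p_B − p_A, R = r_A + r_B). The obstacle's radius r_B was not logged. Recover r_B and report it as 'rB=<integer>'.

m = 936
d = (9, -15);  v_rel = (4, -3),  |v_rel|² = 25
v_rel×d = (4)·(-15) − (-3)·(9) = -33
since m = R²·25 − (-33)²:  R² = (1089 + 936) / 25 = 81
R = √81 = 9  ⇒  r_B = 9 − 7 = 2

rB=2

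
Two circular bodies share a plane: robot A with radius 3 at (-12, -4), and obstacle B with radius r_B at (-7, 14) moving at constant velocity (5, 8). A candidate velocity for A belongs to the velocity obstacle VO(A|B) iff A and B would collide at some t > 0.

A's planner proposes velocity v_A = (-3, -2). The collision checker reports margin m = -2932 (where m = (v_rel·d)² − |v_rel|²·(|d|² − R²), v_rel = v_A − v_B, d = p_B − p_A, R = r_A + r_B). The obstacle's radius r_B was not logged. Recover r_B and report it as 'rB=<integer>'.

m = -2932
d = (5, 18);  v_rel = (-8, -10),  |v_rel|² = 164
v_rel×d = (-8)·(18) − (-10)·(5) = -94
since m = R²·164 − (-94)²:  R² = (8836 + -2932) / 164 = 36
R = √36 = 6  ⇒  r_B = 6 − 3 = 3

rB=3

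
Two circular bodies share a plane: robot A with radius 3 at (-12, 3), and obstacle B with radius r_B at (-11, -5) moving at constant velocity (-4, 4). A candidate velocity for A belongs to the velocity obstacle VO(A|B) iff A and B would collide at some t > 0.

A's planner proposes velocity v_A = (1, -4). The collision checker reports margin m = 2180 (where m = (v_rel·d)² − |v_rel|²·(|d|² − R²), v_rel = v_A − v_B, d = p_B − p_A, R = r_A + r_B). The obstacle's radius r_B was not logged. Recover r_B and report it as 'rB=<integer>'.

m = 2180
d = (1, -8);  v_rel = (5, -8),  |v_rel|² = 89
v_rel×d = (5)·(-8) − (-8)·(1) = -32
since m = R²·89 − (-32)²:  R² = (1024 + 2180) / 89 = 36
R = √36 = 6  ⇒  r_B = 6 − 3 = 3

rB=3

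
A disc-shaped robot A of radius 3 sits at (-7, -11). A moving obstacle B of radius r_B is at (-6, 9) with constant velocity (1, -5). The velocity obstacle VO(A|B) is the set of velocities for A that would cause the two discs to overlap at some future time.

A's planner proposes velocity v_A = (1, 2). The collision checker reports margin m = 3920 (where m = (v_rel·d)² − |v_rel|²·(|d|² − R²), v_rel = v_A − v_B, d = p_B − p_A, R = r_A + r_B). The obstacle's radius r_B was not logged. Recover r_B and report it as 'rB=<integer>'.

m = 3920
d = (1, 20);  v_rel = (0, 7),  |v_rel|² = 49
v_rel×d = (0)·(20) − (7)·(1) = -7
since m = R²·49 − (-7)²:  R² = (49 + 3920) / 49 = 81
R = √81 = 9  ⇒  r_B = 9 − 3 = 6

rB=6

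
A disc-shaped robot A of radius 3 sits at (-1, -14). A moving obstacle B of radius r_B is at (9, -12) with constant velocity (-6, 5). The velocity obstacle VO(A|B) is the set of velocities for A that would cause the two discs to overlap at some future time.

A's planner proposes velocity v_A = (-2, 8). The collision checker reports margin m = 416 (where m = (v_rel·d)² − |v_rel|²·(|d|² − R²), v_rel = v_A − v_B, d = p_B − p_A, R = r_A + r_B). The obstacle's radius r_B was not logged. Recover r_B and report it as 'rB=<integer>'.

m = 416
d = (10, 2);  v_rel = (4, 3),  |v_rel|² = 25
v_rel×d = (4)·(2) − (3)·(10) = -22
since m = R²·25 − (-22)²:  R² = (484 + 416) / 25 = 36
R = √36 = 6  ⇒  r_B = 6 − 3 = 3

rB=3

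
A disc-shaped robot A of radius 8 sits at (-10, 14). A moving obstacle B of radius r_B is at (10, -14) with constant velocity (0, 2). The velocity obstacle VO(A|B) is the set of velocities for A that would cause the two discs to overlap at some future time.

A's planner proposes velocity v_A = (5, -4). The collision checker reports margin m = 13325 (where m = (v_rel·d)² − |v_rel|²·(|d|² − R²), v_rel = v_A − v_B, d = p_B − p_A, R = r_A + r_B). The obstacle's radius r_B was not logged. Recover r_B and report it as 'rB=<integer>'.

m = 13325
d = (20, -28);  v_rel = (5, -6),  |v_rel|² = 61
v_rel×d = (5)·(-28) − (-6)·(20) = -20
since m = R²·61 − (-20)²:  R² = (400 + 13325) / 61 = 225
R = √225 = 15  ⇒  r_B = 15 − 8 = 7

rB=7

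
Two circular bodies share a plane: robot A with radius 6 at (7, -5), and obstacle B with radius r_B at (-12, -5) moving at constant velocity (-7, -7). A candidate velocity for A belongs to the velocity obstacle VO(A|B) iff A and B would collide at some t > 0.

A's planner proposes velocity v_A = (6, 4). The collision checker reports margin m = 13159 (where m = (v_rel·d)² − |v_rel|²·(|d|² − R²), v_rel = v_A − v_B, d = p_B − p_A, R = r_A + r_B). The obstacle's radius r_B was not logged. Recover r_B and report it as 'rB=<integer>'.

m = 13159
d = (-19, 0);  v_rel = (13, 11),  |v_rel|² = 290
v_rel×d = (13)·(0) − (11)·(-19) = 209
since m = R²·290 − 209²:  R² = (43681 + 13159) / 290 = 196
R = √196 = 14  ⇒  r_B = 14 − 6 = 8

rB=8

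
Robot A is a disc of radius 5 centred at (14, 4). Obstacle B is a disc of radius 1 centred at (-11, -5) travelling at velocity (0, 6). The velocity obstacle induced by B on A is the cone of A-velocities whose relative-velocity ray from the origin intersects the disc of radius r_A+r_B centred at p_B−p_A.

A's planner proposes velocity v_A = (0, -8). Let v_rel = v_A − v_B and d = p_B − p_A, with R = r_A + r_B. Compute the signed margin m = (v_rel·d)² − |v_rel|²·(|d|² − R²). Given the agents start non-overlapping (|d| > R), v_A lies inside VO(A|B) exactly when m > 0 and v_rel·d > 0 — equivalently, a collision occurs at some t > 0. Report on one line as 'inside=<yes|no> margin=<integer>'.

d = (-25, -9),  |d|² = 706;  R = 5+1 = 6,  c = 706−6² = 670
v_rel = (0, -14),  |v_rel|² = 196;  v_rel·d = (0)·(-25) + (-14)·(-9) = 126
196·t² − 252·t + 670 = 0  ⇒  m = 126² − 196·670 = -115444
m = -115444 < 0,  v_rel·d = 126 > 0  ⇒  outside

inside=no margin=-115444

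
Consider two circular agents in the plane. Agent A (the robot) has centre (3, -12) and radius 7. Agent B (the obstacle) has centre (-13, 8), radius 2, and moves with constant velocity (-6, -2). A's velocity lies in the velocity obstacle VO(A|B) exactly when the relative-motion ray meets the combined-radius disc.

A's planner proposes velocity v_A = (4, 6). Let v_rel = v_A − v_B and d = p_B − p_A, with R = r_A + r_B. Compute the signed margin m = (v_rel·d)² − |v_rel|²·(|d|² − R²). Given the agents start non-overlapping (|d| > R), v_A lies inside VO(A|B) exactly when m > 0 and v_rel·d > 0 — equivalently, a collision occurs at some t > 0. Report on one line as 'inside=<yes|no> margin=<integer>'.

d = (-16, 20),  |d|² = 656;  R = 7+2 = 9,  c = 656−9² = 575
v_rel = (10, 8),  |v_rel|² = 164;  v_rel·d = (10)·(-16) + (8)·(20) = 0
164·t² − 0·t + 575 = 0  ⇒  m = 0² − 164·575 = -94300
m = -94300 < 0,  v_rel·d = 0 = 0  ⇒  outside

inside=no margin=-94300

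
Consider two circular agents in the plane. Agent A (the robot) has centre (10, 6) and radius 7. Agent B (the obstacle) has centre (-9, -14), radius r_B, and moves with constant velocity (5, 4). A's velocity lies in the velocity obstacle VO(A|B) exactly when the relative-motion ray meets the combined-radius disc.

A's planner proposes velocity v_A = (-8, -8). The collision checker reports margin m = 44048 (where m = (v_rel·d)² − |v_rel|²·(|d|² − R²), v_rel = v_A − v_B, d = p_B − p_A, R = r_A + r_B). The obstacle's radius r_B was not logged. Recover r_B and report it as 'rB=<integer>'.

m = 44048
d = (-19, -20);  v_rel = (-13, -12),  |v_rel|² = 313
v_rel×d = (-13)·(-20) − (-12)·(-19) = 32
since m = R²·313 − 32²:  R² = (1024 + 44048) / 313 = 144
R = √144 = 12  ⇒  r_B = 12 − 7 = 5

rB=5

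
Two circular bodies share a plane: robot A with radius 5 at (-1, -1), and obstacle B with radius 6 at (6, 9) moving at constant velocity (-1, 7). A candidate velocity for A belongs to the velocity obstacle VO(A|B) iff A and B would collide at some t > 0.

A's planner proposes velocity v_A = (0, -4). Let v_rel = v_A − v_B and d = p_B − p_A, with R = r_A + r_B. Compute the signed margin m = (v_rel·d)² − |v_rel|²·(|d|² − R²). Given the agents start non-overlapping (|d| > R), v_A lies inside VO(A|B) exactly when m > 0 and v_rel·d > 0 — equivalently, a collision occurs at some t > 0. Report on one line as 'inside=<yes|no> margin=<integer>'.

d = (7, 10),  |d|² = 149;  R = 5+6 = 11,  c = 149−11² = 28
v_rel = (1, -11),  |v_rel|² = 122;  v_rel·d = (1)·(7) + (-11)·(10) = -103
122·t² + 206·t + 28 = 0  ⇒  m = (-103)² − 122·28 = 7193
m = 7193 > 0,  v_rel·d = -103 < 0  ⇒  outside

inside=no margin=7193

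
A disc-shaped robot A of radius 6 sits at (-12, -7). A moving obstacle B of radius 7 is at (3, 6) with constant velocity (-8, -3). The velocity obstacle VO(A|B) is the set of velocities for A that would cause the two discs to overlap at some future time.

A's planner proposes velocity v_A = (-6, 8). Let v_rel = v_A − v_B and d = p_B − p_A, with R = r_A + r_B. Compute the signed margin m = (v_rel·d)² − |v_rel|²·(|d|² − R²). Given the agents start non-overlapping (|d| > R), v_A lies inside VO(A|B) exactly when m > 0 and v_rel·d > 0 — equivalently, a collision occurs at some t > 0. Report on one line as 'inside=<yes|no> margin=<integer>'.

d = (15, 13),  |d|² = 394;  R = 6+7 = 13,  c = 394−13² = 225
v_rel = (2, 11),  |v_rel|² = 125;  v_rel·d = (2)·(15) + (11)·(13) = 173
125·t² − 346·t + 225 = 0  ⇒  m = 173² − 125·225 = 1804
m = 1804 > 0,  v_rel·d = 173 > 0  ⇒  inside

inside=yes margin=1804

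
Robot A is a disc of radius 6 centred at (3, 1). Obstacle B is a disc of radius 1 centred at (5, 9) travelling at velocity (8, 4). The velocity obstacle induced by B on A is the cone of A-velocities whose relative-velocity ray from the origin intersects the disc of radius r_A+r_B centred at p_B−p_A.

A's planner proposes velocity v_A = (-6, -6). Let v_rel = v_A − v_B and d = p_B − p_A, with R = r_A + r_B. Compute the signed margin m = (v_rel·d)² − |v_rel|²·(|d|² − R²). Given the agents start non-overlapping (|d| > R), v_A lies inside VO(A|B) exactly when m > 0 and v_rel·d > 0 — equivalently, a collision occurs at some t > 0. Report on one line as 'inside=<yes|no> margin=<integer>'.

d = (2, 8),  |d|² = 68;  R = 6+1 = 7,  c = 68−7² = 19
v_rel = (-14, -10),  |v_rel|² = 296;  v_rel·d = (-14)·(2) + (-10)·(8) = -108
296·t² + 216·t + 19 = 0  ⇒  m = (-108)² − 296·19 = 6040
m = 6040 > 0,  v_rel·d = -108 < 0  ⇒  outside

inside=no margin=6040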